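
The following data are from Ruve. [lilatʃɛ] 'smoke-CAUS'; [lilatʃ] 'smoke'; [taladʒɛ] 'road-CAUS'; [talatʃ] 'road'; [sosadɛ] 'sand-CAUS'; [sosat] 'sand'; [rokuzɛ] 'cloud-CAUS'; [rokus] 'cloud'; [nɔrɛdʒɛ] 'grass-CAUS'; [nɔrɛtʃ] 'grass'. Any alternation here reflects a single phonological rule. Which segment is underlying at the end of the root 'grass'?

/dʒ/

In [nɔrɛdʒɛ] and [nɔrɛtʃ] the final segment of 'grass' alternates: [dʒ] ~ [tʃ].
But 'smoke' keeps [tʃ] in both environments ([lilatʃɛ], [lilatʃ]), so there is no rule changing /tʃ/ to [dʒ] before the CAUS suffix.
So /dʒ/ is underlying, and a rule of word-final obstruent devoicing — voiced obstruents become voiceless word-finally — gives [tʃ].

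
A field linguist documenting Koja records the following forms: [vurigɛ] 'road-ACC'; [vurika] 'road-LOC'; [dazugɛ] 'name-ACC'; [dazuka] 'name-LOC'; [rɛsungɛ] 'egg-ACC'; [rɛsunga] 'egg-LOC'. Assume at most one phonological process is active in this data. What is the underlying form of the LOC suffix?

The LOC morpheme has two allomorphs, [-ga] and [-ka].
The ACC suffix, which begins with [g], is invariant after every stem; so [g] is not altered by any rule here.
So the underlying form is /-ka/, and voiceless stops become voiced after a nasal.

/-ka/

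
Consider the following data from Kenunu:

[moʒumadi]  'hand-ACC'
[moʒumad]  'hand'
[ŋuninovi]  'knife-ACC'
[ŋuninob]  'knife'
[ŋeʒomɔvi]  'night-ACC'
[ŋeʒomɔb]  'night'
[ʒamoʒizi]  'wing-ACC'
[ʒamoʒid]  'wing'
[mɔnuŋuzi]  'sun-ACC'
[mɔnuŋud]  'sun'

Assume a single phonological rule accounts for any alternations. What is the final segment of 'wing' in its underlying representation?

In [ʒamoʒizi] and [ʒamoʒid] the final segment of 'wing' alternates: [z] ~ [d].
If /d/ were underlying and a rule turned it into [z] before the ACC suffix, 'hand' would also alternate; but it has [d] in both [moʒumadi] and [moʒumad].
The underlying segment must be /z/; voiced fricatives become stops word-finally, yielding [d] there.

/z/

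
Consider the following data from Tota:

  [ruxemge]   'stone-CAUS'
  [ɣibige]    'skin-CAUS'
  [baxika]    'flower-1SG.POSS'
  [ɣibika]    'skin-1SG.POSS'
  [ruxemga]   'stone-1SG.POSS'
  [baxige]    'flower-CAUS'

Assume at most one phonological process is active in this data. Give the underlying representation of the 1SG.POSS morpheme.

The 1SG.POSS morpheme has two allomorphs, [-ga] and [-ka].
The CAUS suffix, which begins with [g], is invariant after every stem; so [g] is not altered by any rule here.
The 1SG.POSS suffix is therefore /-ka/ underlyingly, with post-nasal voicing: voiceless stops become voiced after a nasal.

/-ka/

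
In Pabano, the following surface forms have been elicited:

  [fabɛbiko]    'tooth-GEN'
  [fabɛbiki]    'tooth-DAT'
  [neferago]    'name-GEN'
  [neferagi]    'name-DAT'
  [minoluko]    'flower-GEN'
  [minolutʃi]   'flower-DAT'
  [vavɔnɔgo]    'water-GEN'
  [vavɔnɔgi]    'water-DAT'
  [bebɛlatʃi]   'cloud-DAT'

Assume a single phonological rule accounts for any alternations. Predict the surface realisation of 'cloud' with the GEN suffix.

'flower' shows [k] ~ [tʃ] at the end of the stem ([minoluko] vs [minolutʃi]).
But 'tooth' keeps [k] in both environments ([fabɛbiko], [fabɛbiki]), so there is no rule changing /k/ to [tʃ] before the DAT suffix.
The underlying segment must be /tʃ/; palato-alveolar /tʃ/ becomes [k] when no front vowel follows, yielding [k] there.
From [bebɛlatʃi] the stem 'cloud' is /bebɛlatʃ/; when no front vowel follows this yields [bebɛlako].

[bebɛlako]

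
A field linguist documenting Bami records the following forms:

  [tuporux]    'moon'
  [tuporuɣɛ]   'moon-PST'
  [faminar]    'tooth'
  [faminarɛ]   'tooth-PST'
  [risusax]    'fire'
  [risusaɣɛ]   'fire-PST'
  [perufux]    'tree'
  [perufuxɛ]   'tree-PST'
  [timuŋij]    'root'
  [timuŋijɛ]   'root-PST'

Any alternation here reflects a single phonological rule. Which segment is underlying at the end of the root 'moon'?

The root 'moon' surfaces as [tuporux] and [tuporuɣɛ], with a stem-final [x] ~ [ɣ] alternation.
Compare 'tree', with invariant [x] in [perufux] and [perufuxɛ]: an analysis with underlying /x/ and a rule producing [ɣ] before the PST suffix would wrongly predict alternation here too.
Therefore /ɣ/ is basic and [x] is derived by word-final obstruent devoicing (voiced obstruents become voiceless word-finally).

/ɣ/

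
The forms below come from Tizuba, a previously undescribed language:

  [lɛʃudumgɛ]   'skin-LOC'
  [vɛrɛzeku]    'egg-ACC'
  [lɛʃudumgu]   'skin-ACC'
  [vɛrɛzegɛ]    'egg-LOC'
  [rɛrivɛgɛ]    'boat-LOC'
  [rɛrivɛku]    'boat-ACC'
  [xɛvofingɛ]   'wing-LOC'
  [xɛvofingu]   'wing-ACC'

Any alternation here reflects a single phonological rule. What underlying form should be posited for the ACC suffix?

The ACC suffix surfaces as [-gu] and [-ku], depending on the final segment of the stem.
The LOC suffix, which begins with [g], is invariant after every stem; so [g] is not altered by any rule here.
So the underlying form is /-ku/, and voiceless stops become voiced after a nasal.

/-ku/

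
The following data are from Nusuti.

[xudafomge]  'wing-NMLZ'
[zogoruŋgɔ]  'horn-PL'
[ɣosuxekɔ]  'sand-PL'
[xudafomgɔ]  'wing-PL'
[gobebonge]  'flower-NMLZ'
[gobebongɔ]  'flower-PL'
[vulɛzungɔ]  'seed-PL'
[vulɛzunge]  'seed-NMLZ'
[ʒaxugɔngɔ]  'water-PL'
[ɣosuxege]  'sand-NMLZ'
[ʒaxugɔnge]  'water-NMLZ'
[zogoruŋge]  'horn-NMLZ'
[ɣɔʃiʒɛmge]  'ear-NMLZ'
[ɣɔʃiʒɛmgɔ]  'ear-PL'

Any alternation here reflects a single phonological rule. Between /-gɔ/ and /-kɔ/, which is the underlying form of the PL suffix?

/-kɔ/

The PL morpheme has two allomorphs, [-gɔ] and [-kɔ].
By contrast the NMLZ suffix keeps its initial [g] throughout — that segment must be underlying.
The PL suffix is therefore /-kɔ/ underlyingly, with post-nasal voicing: voiceless stops become voiced after a nasal.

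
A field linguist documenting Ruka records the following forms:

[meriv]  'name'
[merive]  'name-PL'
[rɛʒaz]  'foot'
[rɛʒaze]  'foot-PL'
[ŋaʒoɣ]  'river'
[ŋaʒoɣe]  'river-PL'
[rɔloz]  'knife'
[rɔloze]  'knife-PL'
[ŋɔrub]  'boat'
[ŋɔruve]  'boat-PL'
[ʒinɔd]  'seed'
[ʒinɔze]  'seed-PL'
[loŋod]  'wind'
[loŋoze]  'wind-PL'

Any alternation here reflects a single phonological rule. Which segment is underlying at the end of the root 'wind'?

The root 'wind' surfaces as [loŋod] and [loŋoze], with a stem-final [d] ~ [z] alternation.
The stem 'knife' ([rɔloz], [rɔloze]) shows [z] unchanged in both environments, so [z] cannot be basic with [d] derived in isolation.
Therefore /d/ is basic and [z] is derived by intervocalic spirantization (voiced stops become fricatives between vowels).

/d/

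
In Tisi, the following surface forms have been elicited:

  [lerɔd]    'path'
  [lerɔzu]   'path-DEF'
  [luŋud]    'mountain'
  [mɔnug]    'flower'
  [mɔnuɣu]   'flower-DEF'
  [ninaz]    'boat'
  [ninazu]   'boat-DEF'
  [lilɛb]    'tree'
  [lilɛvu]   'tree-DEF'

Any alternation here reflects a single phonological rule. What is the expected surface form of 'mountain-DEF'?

The stem for 'path' ends in [d] in [lerɔd] but [z] in [lerɔzu].
If /z/ were underlying and a rule turned it into [d] in isolation, 'boat' would also alternate; but it has [z] in both [ninaz] and [ninazu].
Therefore /d/ is basic and [z] is derived by intervocalic spirantization (voiced stops become fricatives between vowels).
The one attested form of 'mountain', [luŋud], shows underlying /luŋud/. Applying the same rule between vowels gives [luŋuzu].

[luŋuzu]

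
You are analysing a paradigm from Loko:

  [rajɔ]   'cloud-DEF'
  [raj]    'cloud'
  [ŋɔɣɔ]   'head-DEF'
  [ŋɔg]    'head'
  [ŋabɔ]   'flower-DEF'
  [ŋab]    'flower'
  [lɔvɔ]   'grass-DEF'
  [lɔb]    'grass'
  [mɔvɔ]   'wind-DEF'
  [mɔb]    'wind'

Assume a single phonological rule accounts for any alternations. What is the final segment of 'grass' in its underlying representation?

'grass' shows [v] ~ [b] at the end of the stem ([lɔvɔ] vs [lɔb]).
Compare 'flower', with invariant [b] in [ŋabɔ] and [ŋab]: an analysis with underlying /b/ and a rule producing [v] before the DEF suffix would wrongly predict alternation here too.
So /v/ is underlying, and a rule of word-final hardening — voiced fricatives become stops word-finally — gives [b].

/v/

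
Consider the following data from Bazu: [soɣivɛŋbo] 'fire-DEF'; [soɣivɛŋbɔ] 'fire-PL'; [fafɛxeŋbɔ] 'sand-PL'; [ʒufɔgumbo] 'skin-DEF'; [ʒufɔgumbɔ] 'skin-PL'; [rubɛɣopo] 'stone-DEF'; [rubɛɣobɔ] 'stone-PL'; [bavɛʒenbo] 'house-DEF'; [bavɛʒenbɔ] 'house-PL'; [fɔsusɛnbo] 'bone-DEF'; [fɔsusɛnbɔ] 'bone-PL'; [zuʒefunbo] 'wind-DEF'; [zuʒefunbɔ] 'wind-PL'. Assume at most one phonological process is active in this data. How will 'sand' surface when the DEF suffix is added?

The DEF morpheme has two allomorphs, [-bo] and [-po].
By contrast the PL suffix keeps its initial [b] throughout — that segment must be underlying.
The DEF suffix is therefore /-po/ underlyingly, with post-nasal voicing: voiceless stops become voiced after a nasal.
After 'sand', which ends in a nasal, the suffix surfaces as [-bo], giving [fafɛxeŋbo].

[fafɛxeŋbo]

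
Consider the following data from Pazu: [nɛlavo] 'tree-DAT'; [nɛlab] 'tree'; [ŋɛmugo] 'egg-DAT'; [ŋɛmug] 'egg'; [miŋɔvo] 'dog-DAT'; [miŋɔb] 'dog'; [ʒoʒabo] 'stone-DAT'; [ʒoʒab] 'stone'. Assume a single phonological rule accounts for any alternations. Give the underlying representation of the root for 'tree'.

In [nɛlavo] and [nɛlab] the final segment of 'tree' alternates: [v] ~ [b].
The stem 'stone' ([ʒoʒabo], [ʒoʒab]) shows [b] unchanged in both environments, so [b] cannot be basic with [v] derived before the DAT suffix.
The underlying segment must be /v/; voiced fricatives become stops word-finally, yielding [b] there.
So 'tree' = /nɛlav/.

/nɛlav/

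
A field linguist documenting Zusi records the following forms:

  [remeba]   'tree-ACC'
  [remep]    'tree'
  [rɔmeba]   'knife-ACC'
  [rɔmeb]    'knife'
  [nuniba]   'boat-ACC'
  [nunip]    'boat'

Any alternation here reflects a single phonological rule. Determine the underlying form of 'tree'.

The stem for 'tree' ends in [b] in [remeba] but [p] in [remep].
If /b/ were underlying and a rule turned it into [p] in isolation, 'knife' would also alternate; but it has [b] in both [rɔmeba] and [rɔmeb].
The alternation reflects intervocalic voicing: voiceless stops become voiced between vowels. /p/ is underlying.
So 'tree' = /remep/.

/remep/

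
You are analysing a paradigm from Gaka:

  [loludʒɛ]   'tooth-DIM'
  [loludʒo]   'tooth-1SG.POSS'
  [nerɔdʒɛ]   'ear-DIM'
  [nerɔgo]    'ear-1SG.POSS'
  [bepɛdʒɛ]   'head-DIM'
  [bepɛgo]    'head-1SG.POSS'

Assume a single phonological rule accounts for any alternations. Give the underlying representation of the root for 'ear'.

/nerɔg/

The stem for 'ear' ends in [dʒ] in [nerɔdʒɛ] but [g] in [nerɔgo].
The stem 'tooth' ([loludʒɛ], [loludʒo]) shows [dʒ] unchanged in both environments, so [dʒ] cannot be basic with [g] derived before the 1SG.POSS suffix.
The alternation reflects palatalization before a front vowel: /g/ becomes palato-alveolar [dʒ] before a front vowel. /g/ is underlying.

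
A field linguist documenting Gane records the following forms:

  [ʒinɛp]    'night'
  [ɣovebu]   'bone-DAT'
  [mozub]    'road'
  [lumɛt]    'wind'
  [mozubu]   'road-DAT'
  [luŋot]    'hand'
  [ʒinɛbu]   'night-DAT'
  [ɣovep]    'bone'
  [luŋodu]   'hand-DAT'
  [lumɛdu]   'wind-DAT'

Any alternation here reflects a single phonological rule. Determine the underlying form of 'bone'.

'bone' shows [b] ~ [p] at the end of the stem ([ɣovebu] vs [ɣovep]).
But 'road' keeps [b] in both environments ([mozubu], [mozub]), so there is no rule changing /b/ to [p] in isolation.
Therefore /p/ is basic and [b] is derived by intervocalic voicing (voiceless stops become voiced between vowels).

/ɣovep/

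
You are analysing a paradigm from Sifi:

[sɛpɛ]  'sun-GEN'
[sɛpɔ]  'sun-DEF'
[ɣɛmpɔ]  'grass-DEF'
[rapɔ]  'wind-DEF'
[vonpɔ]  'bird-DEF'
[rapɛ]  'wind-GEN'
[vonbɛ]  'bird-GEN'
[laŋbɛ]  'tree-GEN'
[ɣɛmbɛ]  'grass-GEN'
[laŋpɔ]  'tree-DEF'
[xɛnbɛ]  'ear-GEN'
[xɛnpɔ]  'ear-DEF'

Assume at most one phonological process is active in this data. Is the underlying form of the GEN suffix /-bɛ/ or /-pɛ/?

The GEN suffix surfaces as [-bɛ] and [-pɛ], depending on the final segment of the stem.
By contrast the DEF suffix keeps its initial [p] throughout — that segment must be underlying.
The GEN suffix is therefore /-bɛ/ underlyingly, with post-vocalic devoicing: voiced stops become voiceless after a vowel.

/-bɛ/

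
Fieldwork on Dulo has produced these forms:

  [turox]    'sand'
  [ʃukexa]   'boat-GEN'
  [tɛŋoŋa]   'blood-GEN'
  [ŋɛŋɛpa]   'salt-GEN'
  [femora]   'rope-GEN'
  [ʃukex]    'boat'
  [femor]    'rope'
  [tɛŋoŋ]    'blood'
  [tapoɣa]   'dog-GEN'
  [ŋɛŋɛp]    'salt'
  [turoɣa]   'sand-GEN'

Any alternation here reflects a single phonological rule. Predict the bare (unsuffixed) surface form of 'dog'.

The stem for 'sand' ends in [ɣ] in [turoɣa] but [x] in [turox].
The stem 'boat' ([ʃukexa], [ʃukex]) shows [x] unchanged in both environments, so [x] cannot be basic with [ɣ] derived before the GEN suffix.
So /ɣ/ is underlying, and a rule of word-final obstruent devoicing — voiced obstruents become voiceless word-finally — gives [x].
The one attested form of 'dog', [tapoɣa], shows underlying /tapoɣ/. Applying the same rule word-finally gives [tapox].

[tapox]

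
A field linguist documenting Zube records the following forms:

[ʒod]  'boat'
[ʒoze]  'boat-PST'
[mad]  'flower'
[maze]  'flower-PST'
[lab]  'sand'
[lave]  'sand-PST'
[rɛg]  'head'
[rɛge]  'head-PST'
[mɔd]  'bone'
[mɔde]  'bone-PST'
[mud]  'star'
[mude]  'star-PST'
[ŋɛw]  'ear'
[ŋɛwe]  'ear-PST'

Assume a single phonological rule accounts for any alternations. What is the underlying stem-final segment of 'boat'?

In [ʒod] and [ʒoze] the final segment of 'boat' alternates: [d] ~ [z].
But 'bone' keeps [d] in both environments ([mɔd], [mɔde]), so there is no rule changing /d/ to [z] before the PST suffix.
So /z/ is underlying, and a rule of word-final hardening — voiced fricatives become stops word-finally — gives [d].

/z/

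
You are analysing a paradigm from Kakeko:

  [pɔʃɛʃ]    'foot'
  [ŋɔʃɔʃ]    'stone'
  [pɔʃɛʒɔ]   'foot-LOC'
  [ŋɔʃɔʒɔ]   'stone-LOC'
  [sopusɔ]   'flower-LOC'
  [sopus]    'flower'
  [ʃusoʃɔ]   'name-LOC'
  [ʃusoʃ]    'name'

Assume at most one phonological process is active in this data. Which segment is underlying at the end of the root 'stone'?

/ʒ/

The root 'stone' surfaces as [ŋɔʃɔʃ] and [ŋɔʃɔʒɔ], with a stem-final [ʃ] ~ [ʒ] alternation.
The stem 'name' ([ʃusoʃ], [ʃusoʃɔ]) shows [ʃ] unchanged in both environments, so [ʃ] cannot be basic with [ʒ] derived before the LOC suffix.
The alternation reflects word-final obstruent devoicing: voiced obstruents become voiceless word-finally. /ʒ/ is underlying.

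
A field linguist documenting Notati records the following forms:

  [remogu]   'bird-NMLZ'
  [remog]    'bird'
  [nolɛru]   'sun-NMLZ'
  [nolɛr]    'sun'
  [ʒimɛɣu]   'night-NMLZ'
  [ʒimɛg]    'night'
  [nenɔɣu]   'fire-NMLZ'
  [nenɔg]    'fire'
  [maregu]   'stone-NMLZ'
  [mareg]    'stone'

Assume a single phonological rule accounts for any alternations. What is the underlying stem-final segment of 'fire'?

In [nenɔɣu] and [nenɔg] the final segment of 'fire' alternates: [ɣ] ~ [g].
If /g/ were underlying and a rule turned it into [ɣ] before the NMLZ suffix, 'stone' would also alternate; but it has [g] in both [maregu] and [mareg].
The alternation reflects word-final hardening: voiced fricatives become stops word-finally. /ɣ/ is underlying.

/ɣ/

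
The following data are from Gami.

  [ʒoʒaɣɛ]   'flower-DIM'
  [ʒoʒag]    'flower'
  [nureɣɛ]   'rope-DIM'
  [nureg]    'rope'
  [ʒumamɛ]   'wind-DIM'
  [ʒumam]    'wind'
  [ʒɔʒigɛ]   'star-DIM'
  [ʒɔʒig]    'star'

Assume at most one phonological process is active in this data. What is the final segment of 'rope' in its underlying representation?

/ɣ/

In [nureɣɛ] and [nureg] the final segment of 'rope' alternates: [ɣ] ~ [g].
If /g/ were underlying and a rule turned it into [ɣ] before the DIM suffix, 'star' would also alternate; but it has [g] in both [ʒɔʒigɛ] and [ʒɔʒig].
So /ɣ/ is underlying, and a rule of word-final hardening — voiced fricatives become stops word-finally — gives [g].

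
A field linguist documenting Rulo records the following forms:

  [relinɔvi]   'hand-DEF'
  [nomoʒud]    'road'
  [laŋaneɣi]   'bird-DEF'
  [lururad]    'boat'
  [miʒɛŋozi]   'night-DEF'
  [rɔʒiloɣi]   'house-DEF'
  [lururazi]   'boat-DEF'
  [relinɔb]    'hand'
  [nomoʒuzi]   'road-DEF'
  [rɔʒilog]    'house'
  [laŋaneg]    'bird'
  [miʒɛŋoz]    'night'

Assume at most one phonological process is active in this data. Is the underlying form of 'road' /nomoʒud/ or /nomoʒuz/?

The root 'road' surfaces as [nomoʒuzi] and [nomoʒud], with a stem-final [z] ~ [d] alternation.
The stem 'night' ([miʒɛŋozi], [miʒɛŋoz]) shows [z] unchanged in both environments, so [z] cannot be basic with [d] derived in isolation.
So /d/ is underlying, and a rule of intervocalic spirantization — voiced stops become fricatives between vowels — gives [z].

/nomoʒud/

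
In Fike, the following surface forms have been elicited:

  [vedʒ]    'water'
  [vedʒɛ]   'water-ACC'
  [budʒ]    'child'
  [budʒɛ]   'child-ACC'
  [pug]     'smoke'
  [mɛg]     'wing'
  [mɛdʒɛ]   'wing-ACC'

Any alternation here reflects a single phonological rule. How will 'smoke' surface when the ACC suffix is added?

In [mɛg] and [mɛdʒɛ] the final segment of 'wing' alternates: [g] ~ [dʒ].
But 'child' keeps [dʒ] in both environments ([budʒ], [budʒɛ]), so there is no rule changing /dʒ/ to [g] in isolation.
Therefore /g/ is basic and [dʒ] is derived by palatalization before a front vowel (/g/ becomes palato-alveolar [dʒ] before a front vowel).
From [pug] the stem 'smoke' is /pug/; before a front vowel this yields [pudʒɛ].

[pudʒɛ]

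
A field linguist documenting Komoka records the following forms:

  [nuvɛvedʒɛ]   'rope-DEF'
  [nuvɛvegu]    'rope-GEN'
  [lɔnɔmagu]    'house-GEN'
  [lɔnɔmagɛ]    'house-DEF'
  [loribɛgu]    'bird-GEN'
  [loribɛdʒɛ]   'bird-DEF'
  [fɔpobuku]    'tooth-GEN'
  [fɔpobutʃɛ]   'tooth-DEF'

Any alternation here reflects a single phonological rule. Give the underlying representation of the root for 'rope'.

In [nuvɛvedʒɛ] and [nuvɛvegu] the final segment of 'rope' alternates: [dʒ] ~ [g].
Compare 'house', with invariant [g] in [lɔnɔmagɛ] and [lɔnɔmagu]: an analysis with underlying /g/ and a rule producing [dʒ] before the DEF suffix would wrongly predict alternation here too.
So /dʒ/ is underlying, and a rule of depalatalization — palato-alveolar /tʃ/ and /dʒ/ become [k] and [g] when no front vowel follows — gives [g].
So 'rope' = /nuvɛvedʒ/.

/nuvɛvedʒ/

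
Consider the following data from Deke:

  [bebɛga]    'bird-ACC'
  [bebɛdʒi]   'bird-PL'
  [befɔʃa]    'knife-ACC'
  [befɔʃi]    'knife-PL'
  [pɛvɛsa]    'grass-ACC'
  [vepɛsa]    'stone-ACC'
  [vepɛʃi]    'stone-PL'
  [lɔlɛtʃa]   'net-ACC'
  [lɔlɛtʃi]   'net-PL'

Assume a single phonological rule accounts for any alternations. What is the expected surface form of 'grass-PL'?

[pɛvɛʃi]

The stem for 'stone' ends in [s] in [vepɛsa] but [ʃ] in [vepɛʃi].
Compare 'knife', with invariant [ʃ] in [befɔʃa] and [befɔʃi]: an analysis with underlying /ʃ/ and a rule producing [s] before the ACC suffix would wrongly predict alternation here too.
The alternation reflects palatalization before a front vowel: /g/ and /s/ become palato-alveolar [dʒ] and [ʃ] before a front vowel. /s/ is underlying.
From [pɛvɛsa] the stem 'grass' is /pɛvɛs/; before a front vowel this yields [pɛvɛʃi].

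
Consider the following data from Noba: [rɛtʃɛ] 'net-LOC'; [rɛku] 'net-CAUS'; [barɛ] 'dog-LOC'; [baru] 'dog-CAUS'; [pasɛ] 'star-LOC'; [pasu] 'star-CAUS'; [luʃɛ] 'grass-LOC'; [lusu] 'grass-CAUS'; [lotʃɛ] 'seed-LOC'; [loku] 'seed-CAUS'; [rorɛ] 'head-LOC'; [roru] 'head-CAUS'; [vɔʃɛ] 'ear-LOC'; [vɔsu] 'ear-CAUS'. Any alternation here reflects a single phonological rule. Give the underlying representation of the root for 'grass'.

The root 'grass' surfaces as [luʃɛ] and [lusu], with a stem-final [ʃ] ~ [s] alternation.
Compare 'star', with invariant [s] in [pasɛ] and [pasu]: an analysis with underlying /s/ and a rule producing [ʃ] before the LOC suffix would wrongly predict alternation here too.
The underlying segment must be /ʃ/; palato-alveolar /tʃ/ and /ʃ/ become [k] and [s] when no front vowel follows, yielding [s] there.

/luʃ/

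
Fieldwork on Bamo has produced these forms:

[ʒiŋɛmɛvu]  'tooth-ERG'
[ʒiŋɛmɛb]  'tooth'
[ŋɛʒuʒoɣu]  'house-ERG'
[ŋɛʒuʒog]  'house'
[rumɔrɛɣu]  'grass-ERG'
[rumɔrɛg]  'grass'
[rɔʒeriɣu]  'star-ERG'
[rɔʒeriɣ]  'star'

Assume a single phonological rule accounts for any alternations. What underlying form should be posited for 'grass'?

'grass' shows [ɣ] ~ [g] at the end of the stem ([rumɔrɛɣu] vs [rumɔrɛg]).
But 'star' keeps [ɣ] in both environments ([rɔʒeriɣu], [rɔʒeriɣ]), so there is no rule changing /ɣ/ to [g] in isolation.
So /g/ is underlying, and a rule of intervocalic spirantization — voiced stops become fricatives between vowels — gives [ɣ].

/rumɔrɛg/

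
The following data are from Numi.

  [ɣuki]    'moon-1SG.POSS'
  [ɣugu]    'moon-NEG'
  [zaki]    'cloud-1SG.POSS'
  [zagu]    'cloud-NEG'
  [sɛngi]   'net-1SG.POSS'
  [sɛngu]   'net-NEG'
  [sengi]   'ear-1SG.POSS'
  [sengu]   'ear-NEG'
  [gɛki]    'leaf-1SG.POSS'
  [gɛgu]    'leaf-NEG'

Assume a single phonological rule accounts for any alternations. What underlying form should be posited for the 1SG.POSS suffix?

The 1SG.POSS morpheme has two allomorphs, [-gi] and [-ki].
The NEG suffix, which begins with [g], is invariant after every stem; so [g] is not altered by any rule here.
So the underlying form is /-ki/, and voiceless stops become voiced after a nasal.

/-ki/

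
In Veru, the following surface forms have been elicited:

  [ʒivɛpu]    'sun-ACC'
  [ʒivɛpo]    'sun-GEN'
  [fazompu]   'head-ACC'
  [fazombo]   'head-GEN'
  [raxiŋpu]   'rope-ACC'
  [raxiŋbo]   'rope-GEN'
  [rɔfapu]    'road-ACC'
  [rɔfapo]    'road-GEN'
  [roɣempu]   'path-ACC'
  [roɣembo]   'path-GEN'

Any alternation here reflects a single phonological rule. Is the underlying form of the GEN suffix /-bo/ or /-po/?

The GEN morpheme has two allomorphs, [-bo] and [-po].
By contrast the ACC suffix keeps its initial [p] throughout — that segment must be underlying.
So the underlying form is /-bo/, and voiced stops become voiceless after a vowel.

/-bo/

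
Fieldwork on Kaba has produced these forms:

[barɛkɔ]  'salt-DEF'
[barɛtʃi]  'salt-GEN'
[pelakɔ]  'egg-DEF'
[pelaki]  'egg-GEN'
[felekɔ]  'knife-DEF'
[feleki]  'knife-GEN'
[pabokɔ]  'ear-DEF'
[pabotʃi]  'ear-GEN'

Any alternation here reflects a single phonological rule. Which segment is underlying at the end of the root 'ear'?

The stem for 'ear' ends in [k] in [pabokɔ] but [tʃ] in [pabotʃi].
But 'egg' keeps [k] in both environments ([pelakɔ], [pelaki]), so there is no rule changing /k/ to [tʃ] before the GEN suffix.
So /tʃ/ is underlying, and a rule of depalatalization — palato-alveolar /tʃ/ becomes [k] when no front vowel follows — gives [k].

/tʃ/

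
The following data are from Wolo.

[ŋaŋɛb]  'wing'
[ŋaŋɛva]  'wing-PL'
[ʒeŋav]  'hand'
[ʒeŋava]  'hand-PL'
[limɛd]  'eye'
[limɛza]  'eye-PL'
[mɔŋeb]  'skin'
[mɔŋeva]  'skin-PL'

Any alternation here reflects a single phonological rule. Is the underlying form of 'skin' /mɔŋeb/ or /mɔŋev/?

The root 'skin' surfaces as [mɔŋeb] and [mɔŋeva], with a stem-final [b] ~ [v] alternation.
If /v/ were underlying and a rule turned it into [b] in isolation, 'hand' would also alternate; but it has [v] in both [ʒeŋav] and [ʒeŋava].
The alternation reflects intervocalic spirantization: voiced stops become fricatives between vowels. /b/ is underlying.

/mɔŋeb/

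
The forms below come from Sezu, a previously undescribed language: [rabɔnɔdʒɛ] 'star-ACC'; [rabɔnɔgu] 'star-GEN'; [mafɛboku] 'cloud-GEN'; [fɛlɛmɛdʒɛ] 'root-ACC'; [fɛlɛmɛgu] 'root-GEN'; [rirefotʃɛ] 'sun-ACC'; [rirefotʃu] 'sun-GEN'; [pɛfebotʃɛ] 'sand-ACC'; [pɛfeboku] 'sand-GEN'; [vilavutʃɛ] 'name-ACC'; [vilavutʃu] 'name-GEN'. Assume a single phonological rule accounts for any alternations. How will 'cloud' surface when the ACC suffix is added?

The root 'sand' surfaces as [pɛfebotʃɛ] and [pɛfeboku], with a stem-final [tʃ] ~ [k] alternation.
If /tʃ/ were underlying and a rule turned it into [k] before the GEN suffix, 'sun' would also alternate; but it has [tʃ] in both [rirefotʃɛ] and [rirefotʃu].
So /k/ is underlying, and a rule of palatalization before a front vowel — /k/ and /g/ become palato-alveolar [tʃ] and [dʒ] before a front vowel — gives [tʃ].
The one attested form of 'cloud', [mafɛboku], shows underlying /mafɛbok/. Applying the same rule before a front vowel gives [mafɛbotʃɛ].

[mafɛbotʃɛ]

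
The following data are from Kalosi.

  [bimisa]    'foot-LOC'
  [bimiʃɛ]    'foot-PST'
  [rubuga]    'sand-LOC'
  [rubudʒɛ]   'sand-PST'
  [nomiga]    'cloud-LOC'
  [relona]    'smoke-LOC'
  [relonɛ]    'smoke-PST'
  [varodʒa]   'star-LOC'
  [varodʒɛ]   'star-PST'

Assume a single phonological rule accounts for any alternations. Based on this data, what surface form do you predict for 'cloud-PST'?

[nomidʒɛ]

The root 'sand' surfaces as [rubuga] and [rubudʒɛ], with a stem-final [g] ~ [dʒ] alternation.
If /dʒ/ were underlying and a rule turned it into [g] before the LOC suffix, 'star' would also alternate; but it has [dʒ] in both [varodʒa] and [varodʒɛ].
So /g/ is underlying, and a rule of palatalization before a front vowel — /g/ and /s/ become palato-alveolar [dʒ] and [ʃ] before a front vowel — gives [dʒ].
The one attested form of 'cloud', [nomiga], shows underlying /nomig/. Applying the same rule before a front vowel gives [nomidʒɛ].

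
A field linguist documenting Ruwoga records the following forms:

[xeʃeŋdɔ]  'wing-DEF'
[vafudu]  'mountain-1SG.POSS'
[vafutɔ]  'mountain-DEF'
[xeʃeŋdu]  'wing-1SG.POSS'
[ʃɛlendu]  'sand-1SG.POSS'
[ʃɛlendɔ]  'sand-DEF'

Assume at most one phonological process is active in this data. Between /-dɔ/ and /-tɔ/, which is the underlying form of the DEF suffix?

/-tɔ/

The DEF suffix surfaces as [-dɔ] and [-tɔ], depending on the final segment of the stem.
The 1SG.POSS suffix, which begins with [d], is invariant after every stem; so [d] is not altered by any rule here.
The DEF suffix is therefore /-tɔ/ underlyingly, with post-nasal voicing: voiceless stops become voiced after a nasal.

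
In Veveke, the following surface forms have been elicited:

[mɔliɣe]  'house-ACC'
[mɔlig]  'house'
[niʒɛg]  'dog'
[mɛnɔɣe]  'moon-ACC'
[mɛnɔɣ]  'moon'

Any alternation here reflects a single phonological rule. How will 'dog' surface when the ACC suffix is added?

[niʒɛɣe]

In [mɔliɣe] and [mɔlig] the final segment of 'house' alternates: [ɣ] ~ [g].
But 'moon' keeps [ɣ] in both environments ([mɛnɔɣe], [mɛnɔɣ]), so there is no rule changing /ɣ/ to [g] in isolation.
The underlying segment must be /g/; voiced stops become fricatives between vowels, yielding [ɣ] there.
The one attested form of 'dog', [niʒɛg], shows underlying /niʒɛg/. Applying the same rule between vowels gives [niʒɛɣe].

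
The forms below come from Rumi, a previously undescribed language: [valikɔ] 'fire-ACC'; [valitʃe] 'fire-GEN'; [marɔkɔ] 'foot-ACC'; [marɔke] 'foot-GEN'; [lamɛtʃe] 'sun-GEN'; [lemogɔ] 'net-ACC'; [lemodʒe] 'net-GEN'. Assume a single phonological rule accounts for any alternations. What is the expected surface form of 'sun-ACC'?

[lamɛkɔ]

In [valikɔ] and [valitʃe] the final segment of 'fire' alternates: [k] ~ [tʃ].
If /k/ were underlying and a rule turned it into [tʃ] before the GEN suffix, 'foot' would also alternate; but it has [k] in both [marɔkɔ] and [marɔke].
The underlying segment must be /tʃ/; palato-alveolar /tʃ/ and /dʒ/ become [k] and [g] when no front vowel follows, yielding [k] there.
The one attested form of 'sun', [lamɛtʃe], shows underlying /lamɛtʃ/. Applying the same rule when no front vowel follows gives [lamɛkɔ].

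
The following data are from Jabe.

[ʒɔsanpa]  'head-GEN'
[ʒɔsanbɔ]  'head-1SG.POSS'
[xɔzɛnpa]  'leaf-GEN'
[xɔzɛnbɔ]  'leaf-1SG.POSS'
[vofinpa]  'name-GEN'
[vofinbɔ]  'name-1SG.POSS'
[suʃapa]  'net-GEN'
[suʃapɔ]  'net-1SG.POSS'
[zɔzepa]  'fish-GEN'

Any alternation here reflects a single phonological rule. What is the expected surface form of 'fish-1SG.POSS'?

[zɔzepɔ]

The 1SG.POSS suffix surfaces as [-bɔ] and [-pɔ], depending on the final segment of the stem.
By contrast the GEN suffix keeps its initial [p] throughout — that segment must be underlying.
The 1SG.POSS suffix is therefore /-bɔ/ underlyingly, with post-vocalic devoicing: voiced stops become voiceless after a vowel.
After 'fish', which ends in a vowel, the suffix surfaces as [-pɔ], giving [zɔzepɔ].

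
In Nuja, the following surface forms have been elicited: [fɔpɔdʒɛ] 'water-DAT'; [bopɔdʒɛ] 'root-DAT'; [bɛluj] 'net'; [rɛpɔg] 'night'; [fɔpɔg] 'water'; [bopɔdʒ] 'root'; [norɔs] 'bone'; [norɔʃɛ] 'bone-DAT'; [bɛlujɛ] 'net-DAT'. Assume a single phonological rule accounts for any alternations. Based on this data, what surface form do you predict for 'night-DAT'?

[rɛpɔdʒɛ]

The stem for 'water' ends in [g] in [fɔpɔg] but [dʒ] in [fɔpɔdʒɛ].
The stem 'root' ([bopɔdʒ], [bopɔdʒɛ]) shows [dʒ] unchanged in both environments, so [dʒ] cannot be basic with [g] derived in isolation.
The underlying segment must be /g/; /g/ and /s/ become palato-alveolar [dʒ] and [ʃ] before a front vowel, yielding [dʒ] there.
The one attested form of 'night', [rɛpɔg], shows underlying /rɛpɔg/. Applying the same rule before a front vowel gives [rɛpɔdʒɛ].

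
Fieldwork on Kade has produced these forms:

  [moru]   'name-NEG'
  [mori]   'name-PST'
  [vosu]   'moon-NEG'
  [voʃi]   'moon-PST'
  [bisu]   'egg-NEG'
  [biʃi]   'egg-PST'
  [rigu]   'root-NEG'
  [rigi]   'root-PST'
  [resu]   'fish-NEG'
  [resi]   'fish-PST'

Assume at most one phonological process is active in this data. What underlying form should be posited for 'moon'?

The root 'moon' surfaces as [vosu] and [voʃi], with a stem-final [s] ~ [ʃ] alternation.
If /s/ were underlying and a rule turned it into [ʃ] before the PST suffix, 'fish' would also alternate; but it has [s] in both [resu] and [resi].
So /ʃ/ is underlying, and a rule of depalatalization — palato-alveolar /ʃ/ becomes [s] when no front vowel follows — gives [s].

/voʃ/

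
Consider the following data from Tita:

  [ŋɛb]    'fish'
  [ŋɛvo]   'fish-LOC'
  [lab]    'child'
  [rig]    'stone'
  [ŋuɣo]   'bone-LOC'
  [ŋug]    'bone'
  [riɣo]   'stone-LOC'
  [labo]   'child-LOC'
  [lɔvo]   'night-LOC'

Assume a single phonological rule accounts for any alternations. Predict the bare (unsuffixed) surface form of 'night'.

In [ŋɛb] and [ŋɛvo] the final segment of 'fish' alternates: [b] ~ [v].
The stem 'child' ([lab], [labo]) shows [b] unchanged in both environments, so [b] cannot be basic with [v] derived before the LOC suffix.
The underlying segment must be /v/; voiced fricatives become stops word-finally, yielding [b] there.
The one attested form of 'night', [lɔvo], shows underlying /lɔv/. Applying the same rule word-finally gives [lɔb].

[lɔb]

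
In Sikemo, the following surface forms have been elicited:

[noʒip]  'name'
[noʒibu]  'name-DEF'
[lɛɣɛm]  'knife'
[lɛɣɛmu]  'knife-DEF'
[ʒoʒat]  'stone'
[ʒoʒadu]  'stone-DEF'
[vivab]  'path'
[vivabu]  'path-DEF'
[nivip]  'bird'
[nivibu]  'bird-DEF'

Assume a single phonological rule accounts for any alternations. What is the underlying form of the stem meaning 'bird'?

In [nivip] and [nivibu] the final segment of 'bird' alternates: [p] ~ [b].
The stem 'path' ([vivab], [vivabu]) shows [b] unchanged in both environments, so [b] cannot be basic with [p] derived in isolation.
So /p/ is underlying, and a rule of intervocalic voicing — voiceless stops become voiced between vowels — gives [b].

/nivip/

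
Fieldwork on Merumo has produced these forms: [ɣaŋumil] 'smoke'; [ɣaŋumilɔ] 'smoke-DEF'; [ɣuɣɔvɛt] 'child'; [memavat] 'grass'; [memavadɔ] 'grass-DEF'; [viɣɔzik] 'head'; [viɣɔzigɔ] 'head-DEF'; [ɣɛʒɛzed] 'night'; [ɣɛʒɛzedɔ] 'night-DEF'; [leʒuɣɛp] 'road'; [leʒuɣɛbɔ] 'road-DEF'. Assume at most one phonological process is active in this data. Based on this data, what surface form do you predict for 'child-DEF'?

The stem for 'grass' ends in [t] in [memavat] but [d] in [memavadɔ].
But 'night' keeps [d] in both environments ([ɣɛʒɛzed], [ɣɛʒɛzedɔ]), so there is no rule changing /d/ to [t] in isolation.
The underlying segment must be /t/; voiceless stops become voiced between vowels, yielding [d] there.
The one attested form of 'child', [ɣuɣɔvɛt], shows underlying /ɣuɣɔvɛt/. Applying the same rule between vowels gives [ɣuɣɔvɛdɔ].

[ɣuɣɔvɛdɔ]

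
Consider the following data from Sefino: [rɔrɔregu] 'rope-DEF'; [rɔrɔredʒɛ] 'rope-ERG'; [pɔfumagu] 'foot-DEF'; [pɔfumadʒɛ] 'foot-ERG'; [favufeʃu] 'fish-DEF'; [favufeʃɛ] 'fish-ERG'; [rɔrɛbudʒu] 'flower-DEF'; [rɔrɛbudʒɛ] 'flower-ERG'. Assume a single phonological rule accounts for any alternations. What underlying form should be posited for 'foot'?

The stem for 'foot' ends in [g] in [pɔfumagu] but [dʒ] in [pɔfumadʒɛ].
The stem 'flower' ([rɔrɛbudʒu], [rɔrɛbudʒɛ]) shows [dʒ] unchanged in both environments, so [dʒ] cannot be basic with [g] derived before the DEF suffix.
So /g/ is underlying, and a rule of palatalization before a front vowel — /g/ becomes palato-alveolar [dʒ] before a front vowel — gives [dʒ].
So 'foot' = /pɔfumag/.

/pɔfumag/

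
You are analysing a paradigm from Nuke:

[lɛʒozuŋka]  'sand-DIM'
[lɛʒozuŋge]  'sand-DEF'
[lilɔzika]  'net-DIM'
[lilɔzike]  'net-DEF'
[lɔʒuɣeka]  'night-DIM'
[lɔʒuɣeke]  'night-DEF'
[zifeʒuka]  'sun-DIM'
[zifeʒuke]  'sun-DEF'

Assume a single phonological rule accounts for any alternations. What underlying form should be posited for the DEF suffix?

The DEF suffix surfaces as [-ge] and [-ke], depending on the final segment of the stem.
The DIM suffix, which begins with [k], is invariant after every stem; so [k] is not altered by any rule here.
So the underlying form is /-ge/, and voiced stops become voiceless after a vowel.

/-ge/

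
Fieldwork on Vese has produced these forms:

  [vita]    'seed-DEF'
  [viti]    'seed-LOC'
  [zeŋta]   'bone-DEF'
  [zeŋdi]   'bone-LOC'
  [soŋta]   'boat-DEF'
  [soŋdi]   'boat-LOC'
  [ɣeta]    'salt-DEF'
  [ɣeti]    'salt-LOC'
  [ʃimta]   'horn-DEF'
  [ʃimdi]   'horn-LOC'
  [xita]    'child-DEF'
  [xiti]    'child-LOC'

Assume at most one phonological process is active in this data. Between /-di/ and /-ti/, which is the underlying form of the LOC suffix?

The LOC suffix surfaces as [-di] and [-ti], depending on the final segment of the stem.
By contrast the DEF suffix keeps its initial [t] throughout — that segment must be underlying.
The LOC suffix is therefore /-di/ underlyingly, with post-vocalic devoicing: voiced stops become voiceless after a vowel.

/-di/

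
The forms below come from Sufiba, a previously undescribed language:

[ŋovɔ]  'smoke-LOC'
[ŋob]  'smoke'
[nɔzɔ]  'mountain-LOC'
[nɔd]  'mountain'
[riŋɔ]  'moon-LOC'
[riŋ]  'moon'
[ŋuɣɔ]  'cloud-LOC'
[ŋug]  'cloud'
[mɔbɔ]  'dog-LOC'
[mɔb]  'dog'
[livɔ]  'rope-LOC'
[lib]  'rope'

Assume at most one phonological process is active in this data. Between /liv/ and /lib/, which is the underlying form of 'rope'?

In [livɔ] and [lib] the final segment of 'rope' alternates: [v] ~ [b].
If /b/ were underlying and a rule turned it into [v] before the LOC suffix, 'dog' would also alternate; but it has [b] in both [mɔbɔ] and [mɔb].
The alternation reflects word-final hardening: voiced fricatives become stops word-finally. /v/ is underlying.

/liv/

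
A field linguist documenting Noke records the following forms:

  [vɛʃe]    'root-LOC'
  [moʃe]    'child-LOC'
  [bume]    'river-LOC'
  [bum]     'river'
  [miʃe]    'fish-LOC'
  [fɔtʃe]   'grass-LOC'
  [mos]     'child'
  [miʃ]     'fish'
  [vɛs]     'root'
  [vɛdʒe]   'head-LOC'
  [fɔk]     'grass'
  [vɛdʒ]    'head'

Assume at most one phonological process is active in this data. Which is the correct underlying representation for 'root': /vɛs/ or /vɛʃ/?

/vɛs/

'root' shows [ʃ] ~ [s] at the end of the stem ([vɛʃe] vs [vɛs]).
Compare 'fish', with invariant [ʃ] in [miʃe] and [miʃ]: an analysis with underlying /ʃ/ and a rule producing [s] in isolation would wrongly predict alternation here too.
So /s/ is underlying, and a rule of palatalization before a front vowel — /k/ and /s/ become palato-alveolar [tʃ] and [ʃ] before a front vowel — gives [ʃ].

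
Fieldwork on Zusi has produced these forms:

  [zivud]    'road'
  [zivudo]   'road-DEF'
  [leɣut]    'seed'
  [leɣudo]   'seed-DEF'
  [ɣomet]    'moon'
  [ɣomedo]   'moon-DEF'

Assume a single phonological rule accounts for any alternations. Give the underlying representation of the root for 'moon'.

In [ɣomet] and [ɣomedo] the final segment of 'moon' alternates: [t] ~ [d].
If /d/ were underlying and a rule turned it into [t] in isolation, 'road' would also alternate; but it has [d] in both [zivud] and [zivudo].
The alternation reflects intervocalic voicing: voiceless stops become voiced between vowels. /t/ is underlying.

/ɣomet/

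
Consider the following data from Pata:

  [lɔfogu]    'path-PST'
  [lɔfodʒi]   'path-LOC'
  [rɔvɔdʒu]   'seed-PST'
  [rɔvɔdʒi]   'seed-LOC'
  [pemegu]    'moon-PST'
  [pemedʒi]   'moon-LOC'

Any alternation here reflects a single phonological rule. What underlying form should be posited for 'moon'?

The root 'moon' surfaces as [pemegu] and [pemedʒi], with a stem-final [g] ~ [dʒ] alternation.
Compare 'seed', with invariant [dʒ] in [rɔvɔdʒu] and [rɔvɔdʒi]: an analysis with underlying /dʒ/ and a rule producing [g] before the PST suffix would wrongly predict alternation here too.
The alternation reflects palatalization before a front vowel: /g/ becomes palato-alveolar [dʒ] before a front vowel. /g/ is underlying.
So 'moon' = /pemeg/.

/pemeg/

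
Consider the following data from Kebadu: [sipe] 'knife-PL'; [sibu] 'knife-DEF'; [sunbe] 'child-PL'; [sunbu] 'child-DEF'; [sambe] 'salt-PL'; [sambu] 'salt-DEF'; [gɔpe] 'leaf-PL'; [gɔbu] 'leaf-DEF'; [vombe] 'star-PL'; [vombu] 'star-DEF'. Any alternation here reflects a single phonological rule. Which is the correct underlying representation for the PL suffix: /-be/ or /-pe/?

The PL morpheme has two allomorphs, [-be] and [-pe].
By contrast the DEF suffix keeps its initial [b] throughout — that segment must be underlying.
So the underlying form is /-pe/, and voiceless stops become voiced after a nasal.

/-pe/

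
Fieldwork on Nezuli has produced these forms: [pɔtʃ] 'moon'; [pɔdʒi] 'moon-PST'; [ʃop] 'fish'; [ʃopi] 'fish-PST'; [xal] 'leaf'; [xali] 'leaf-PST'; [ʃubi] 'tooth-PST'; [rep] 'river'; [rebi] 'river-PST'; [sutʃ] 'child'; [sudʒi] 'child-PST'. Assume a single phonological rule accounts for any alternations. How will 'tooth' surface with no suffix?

[ʃup]

In [rep] and [rebi] the final segment of 'river' alternates: [p] ~ [b].
But 'fish' keeps [p] in both environments ([ʃop], [ʃopi]), so there is no rule changing /p/ to [b] before the PST suffix.
So /b/ is underlying, and a rule of word-final obstruent devoicing — voiced obstruents become voiceless word-finally — gives [p].
The one attested form of 'tooth', [ʃubi], shows underlying /ʃub/. Applying the same rule word-finally gives [ʃup].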